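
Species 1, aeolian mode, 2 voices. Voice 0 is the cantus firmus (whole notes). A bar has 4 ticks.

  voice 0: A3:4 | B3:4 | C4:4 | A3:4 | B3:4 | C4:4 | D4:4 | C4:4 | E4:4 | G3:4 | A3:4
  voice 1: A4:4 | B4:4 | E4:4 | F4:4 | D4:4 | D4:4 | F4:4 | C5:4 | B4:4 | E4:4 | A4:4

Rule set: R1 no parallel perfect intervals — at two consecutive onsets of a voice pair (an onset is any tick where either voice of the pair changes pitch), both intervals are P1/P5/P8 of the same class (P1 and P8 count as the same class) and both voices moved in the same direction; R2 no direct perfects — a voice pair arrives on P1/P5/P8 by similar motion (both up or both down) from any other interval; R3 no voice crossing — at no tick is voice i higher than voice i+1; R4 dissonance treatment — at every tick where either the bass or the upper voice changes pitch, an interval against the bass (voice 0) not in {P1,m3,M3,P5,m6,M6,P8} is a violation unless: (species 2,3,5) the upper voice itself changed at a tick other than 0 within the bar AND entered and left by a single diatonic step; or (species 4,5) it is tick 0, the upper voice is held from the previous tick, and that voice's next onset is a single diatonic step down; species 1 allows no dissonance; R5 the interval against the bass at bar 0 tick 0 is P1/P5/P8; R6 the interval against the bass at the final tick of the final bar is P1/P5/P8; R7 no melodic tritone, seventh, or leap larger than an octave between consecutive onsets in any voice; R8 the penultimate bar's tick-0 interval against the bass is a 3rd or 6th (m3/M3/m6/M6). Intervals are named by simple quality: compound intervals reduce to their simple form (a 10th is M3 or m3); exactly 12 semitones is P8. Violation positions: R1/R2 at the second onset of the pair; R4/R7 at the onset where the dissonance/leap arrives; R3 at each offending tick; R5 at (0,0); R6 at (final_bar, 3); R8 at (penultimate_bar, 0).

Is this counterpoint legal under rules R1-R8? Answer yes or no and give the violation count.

No (3 violations)

bar 0: v0=A3 v1=A4 (P8)
bar 1: v0=B3 v1=B4 (P8)
bar 2: v0=C4 v1=E4 (M3)
bar 3: v0=A3 v1=F4 (m6)
bar 4: v0=B3 v1=D4 (m3)
bar 5: v0=C4 v1=D4 (M2)
bar 6: v0=D4 v1=F4 (m3)
bar 7: v0=C4 v1=C5 (P8)
bar 8: v0=E4 v1=B4 (P5)
bar 9: v0=G3 v1=E4 (M6)
bar 10: v0=A3 v1=A4 (P8)
  R1 @ bar1.0: A3/A4 P8 -> B3/B4 P8 similar
  R4 @ bar5.0: C4/D4 M2 untreated
  R2 @ bar10.0: G3/E4 M6 -> A3/A4 P8 similar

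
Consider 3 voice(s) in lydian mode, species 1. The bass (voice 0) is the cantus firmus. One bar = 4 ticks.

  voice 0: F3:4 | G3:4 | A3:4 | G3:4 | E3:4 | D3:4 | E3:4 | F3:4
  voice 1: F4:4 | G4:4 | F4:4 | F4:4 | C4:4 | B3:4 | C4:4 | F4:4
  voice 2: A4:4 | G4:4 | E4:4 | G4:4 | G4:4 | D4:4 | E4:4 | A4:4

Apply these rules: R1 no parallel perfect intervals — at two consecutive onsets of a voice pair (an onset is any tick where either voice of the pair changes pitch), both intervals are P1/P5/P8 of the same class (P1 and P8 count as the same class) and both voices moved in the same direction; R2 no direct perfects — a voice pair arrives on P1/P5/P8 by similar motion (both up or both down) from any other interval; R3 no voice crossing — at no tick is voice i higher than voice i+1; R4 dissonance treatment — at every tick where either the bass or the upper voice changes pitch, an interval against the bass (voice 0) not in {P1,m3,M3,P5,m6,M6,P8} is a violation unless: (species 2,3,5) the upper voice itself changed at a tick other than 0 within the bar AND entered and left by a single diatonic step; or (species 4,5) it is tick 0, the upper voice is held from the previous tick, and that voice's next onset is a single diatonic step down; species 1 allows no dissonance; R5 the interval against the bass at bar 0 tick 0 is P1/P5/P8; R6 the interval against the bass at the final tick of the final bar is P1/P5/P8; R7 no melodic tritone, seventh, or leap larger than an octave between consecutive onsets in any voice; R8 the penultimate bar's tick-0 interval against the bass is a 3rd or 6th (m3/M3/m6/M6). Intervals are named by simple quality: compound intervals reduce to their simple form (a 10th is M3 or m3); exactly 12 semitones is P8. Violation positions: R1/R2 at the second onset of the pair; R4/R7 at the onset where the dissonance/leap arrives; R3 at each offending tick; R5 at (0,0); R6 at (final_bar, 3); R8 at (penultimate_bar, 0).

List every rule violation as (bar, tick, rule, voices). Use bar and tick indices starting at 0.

bar 0: v0=F3 v1=F4 v2=A4 downbeat M3
bar 1: v0=G3 v1=G4 v2=G4 downbeat P8
bar 2: v0=A3 v1=F4 v2=E4 downbeat P5
bar 3: v0=G3 v1=F4 v2=G4 downbeat P8
bar 4: v0=E3 v1=C4 v2=G4 downbeat m3
bar 5: v0=D3 v1=B3 v2=D4 downbeat P8
bar 6: v0=E3 v1=C4 v2=E4 downbeat P8
bar 7: v0=F3 v1=F4 v2=A4 downbeat M3
  -> R5 @ bar 0 tick 0 v(0, 2): opens on M3
  -> R1 @ bar 1 tick 0 v(0, 1): F3/F4 P8 -> G3/G4 P8 similar
  -> R3 @ bar 2 tick 0 v(1, 2): F4 above E4
  -> R3 @ bar 2 tick 1 v(1, 2): F4 above E4
  -> R3 @ bar 2 tick 2 v(1, 2): F4 above E4
  -> R3 @ bar 2 tick 3 v(1, 2): F4 above E4
  -> R4 @ bar 3 tick 0 v(0, 1): G3/F4 m7 untreated
  -> R2 @ bar 5 tick 0 v(0, 2): E3/G4 m3 -> D3/D4 P8 similar
  -> R1 @ bar 6 tick 0 v(0, 2): D3/D4 P8 -> E3/E4 P8 similar
  -> R8 @ bar 6 tick 0 v(0, 2): penult P8 not 3rd/6th
  -> R2 @ bar 7 tick 0 v(0, 1): E3/C4 m6 -> F3/F4 P8 similar
  -> R6 @ bar 7 tick 3 v(0, 2): closes on M3

(0, 0, R5, (0, 2))
(1, 0, R1, (0, 1))
(2, 0, R3, (1, 2))
(2, 1, R3, (1, 2))
(2, 2, R3, (1, 2))
(2, 3, R3, (1, 2))
(3, 0, R4, (0, 1))
(5, 0, R2, (0, 2))
(6, 0, R1, (0, 2))
(6, 0, R8, (0, 2))
(7, 0, R2, (0, 1))
(7, 3, R6, (0, 2))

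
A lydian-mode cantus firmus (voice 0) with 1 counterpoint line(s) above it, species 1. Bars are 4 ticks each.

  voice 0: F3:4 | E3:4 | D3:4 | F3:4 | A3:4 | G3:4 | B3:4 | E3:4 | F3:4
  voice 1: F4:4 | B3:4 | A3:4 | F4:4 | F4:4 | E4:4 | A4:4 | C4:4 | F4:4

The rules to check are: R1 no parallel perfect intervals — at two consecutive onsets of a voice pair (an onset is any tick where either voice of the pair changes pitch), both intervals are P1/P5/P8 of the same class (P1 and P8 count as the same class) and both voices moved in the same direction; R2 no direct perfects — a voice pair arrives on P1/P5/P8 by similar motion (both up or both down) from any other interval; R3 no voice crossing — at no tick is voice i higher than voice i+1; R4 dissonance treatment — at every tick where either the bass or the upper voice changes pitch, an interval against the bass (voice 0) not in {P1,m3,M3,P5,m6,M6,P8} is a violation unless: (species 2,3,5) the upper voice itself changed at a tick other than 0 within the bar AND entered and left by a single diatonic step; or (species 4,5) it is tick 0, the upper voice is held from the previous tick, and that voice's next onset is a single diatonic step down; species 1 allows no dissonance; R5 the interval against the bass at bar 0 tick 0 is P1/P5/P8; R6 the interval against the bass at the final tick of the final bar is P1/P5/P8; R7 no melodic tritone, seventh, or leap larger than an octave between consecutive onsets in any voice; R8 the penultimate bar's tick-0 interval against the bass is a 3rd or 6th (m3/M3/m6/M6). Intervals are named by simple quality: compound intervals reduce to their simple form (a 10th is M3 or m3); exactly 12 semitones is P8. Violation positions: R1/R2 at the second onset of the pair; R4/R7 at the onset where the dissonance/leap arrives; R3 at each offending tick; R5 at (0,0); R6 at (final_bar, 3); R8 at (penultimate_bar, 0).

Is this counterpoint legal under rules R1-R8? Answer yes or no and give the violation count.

bar 0: v0=F3 v1=F4 (P8)
bar 1: v0=E3 v1=B3 (P5)
bar 2: v0=D3 v1=A3 (P5)
bar 3: v0=F3 v1=F4 (P8)
bar 4: v0=A3 v1=F4 (m6)
bar 5: v0=G3 v1=E4 (M6)
bar 6: v0=B3 v1=A4 (m7)
bar 7: v0=E3 v1=C4 (m6)
bar 8: v0=F3 v1=F4 (P8)
  R2 @ bar1.0: F3/F4 P8 -> E3/B3 P5 similar
  R7 @ bar1.0: F4->B3 leap 6st
  R1 @ bar2.0: E3/B3 P5 -> D3/A3 P5 similar
  R2 @ bar3.0: D3/A3 P5 -> F3/F4 P8 similar
  R4 @ bar6.0: B3/A4 m7 untreated
  R2 @ bar8.0: E3/C4 m6 -> F3/F4 P8 similar

No (6 violations)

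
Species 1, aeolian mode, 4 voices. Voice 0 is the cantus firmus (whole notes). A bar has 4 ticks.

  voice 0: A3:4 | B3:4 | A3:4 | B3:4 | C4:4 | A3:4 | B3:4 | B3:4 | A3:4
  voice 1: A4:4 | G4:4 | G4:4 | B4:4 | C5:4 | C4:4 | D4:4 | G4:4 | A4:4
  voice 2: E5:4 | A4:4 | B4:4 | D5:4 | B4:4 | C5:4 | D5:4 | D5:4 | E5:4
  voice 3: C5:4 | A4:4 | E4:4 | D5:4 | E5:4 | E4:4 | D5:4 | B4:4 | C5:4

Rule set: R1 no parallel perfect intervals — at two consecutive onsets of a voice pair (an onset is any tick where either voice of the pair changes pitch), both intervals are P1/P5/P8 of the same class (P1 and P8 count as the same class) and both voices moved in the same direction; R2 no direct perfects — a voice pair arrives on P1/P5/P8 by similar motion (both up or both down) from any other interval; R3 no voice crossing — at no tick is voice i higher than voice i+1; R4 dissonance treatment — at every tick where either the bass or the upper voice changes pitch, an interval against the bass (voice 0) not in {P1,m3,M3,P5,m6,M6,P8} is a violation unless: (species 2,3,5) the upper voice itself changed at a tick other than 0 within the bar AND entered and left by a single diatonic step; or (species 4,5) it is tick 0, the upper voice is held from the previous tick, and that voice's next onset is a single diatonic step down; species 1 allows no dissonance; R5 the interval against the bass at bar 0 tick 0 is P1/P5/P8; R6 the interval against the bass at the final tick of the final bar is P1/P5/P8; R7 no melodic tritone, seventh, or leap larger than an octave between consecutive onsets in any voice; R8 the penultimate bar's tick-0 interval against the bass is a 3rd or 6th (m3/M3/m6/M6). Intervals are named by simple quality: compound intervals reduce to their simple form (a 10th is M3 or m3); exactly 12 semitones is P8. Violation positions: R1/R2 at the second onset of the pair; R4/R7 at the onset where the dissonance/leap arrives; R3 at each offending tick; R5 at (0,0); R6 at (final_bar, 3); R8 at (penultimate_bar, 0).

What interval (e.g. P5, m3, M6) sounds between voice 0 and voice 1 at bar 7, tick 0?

m6

voice 0=B3 voice 1=G4 -> m6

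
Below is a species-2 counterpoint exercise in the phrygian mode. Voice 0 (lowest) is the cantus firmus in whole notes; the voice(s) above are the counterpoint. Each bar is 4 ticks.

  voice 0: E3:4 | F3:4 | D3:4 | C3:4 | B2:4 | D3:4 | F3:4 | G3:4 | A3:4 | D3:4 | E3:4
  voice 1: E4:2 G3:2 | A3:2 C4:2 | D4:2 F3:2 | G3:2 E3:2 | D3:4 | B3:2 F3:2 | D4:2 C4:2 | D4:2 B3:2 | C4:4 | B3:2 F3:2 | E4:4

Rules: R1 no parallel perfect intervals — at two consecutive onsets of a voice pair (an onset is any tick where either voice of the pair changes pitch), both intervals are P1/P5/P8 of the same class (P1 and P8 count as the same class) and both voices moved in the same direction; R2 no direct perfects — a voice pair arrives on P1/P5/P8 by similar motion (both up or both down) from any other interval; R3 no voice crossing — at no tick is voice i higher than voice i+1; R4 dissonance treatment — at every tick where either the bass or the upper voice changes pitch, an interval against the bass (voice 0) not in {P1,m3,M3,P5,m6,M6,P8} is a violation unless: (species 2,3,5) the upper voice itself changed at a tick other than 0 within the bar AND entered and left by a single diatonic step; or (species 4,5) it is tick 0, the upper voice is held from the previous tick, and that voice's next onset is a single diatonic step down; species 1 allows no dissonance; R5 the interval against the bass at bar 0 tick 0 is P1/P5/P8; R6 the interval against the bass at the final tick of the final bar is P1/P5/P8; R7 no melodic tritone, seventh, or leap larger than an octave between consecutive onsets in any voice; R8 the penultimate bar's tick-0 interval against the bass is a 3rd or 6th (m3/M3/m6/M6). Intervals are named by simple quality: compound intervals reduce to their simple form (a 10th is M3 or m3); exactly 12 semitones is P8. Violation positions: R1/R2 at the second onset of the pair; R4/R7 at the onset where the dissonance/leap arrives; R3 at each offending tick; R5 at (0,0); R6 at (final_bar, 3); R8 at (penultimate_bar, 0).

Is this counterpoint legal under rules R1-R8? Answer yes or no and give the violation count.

bar 0: v0=E3 v1=E4 (P8)
bar 1: v0=F3 v1=A3 (M3)
bar 2: v0=D3 v1=D4 (P8)
bar 3: v0=C3 v1=G3 (P5)
bar 4: v0=B2 v1=D3 (m3)
bar 5: v0=D3 v1=B3 (M6)
bar 6: v0=F3 v1=D4 (M6)
bar 7: v0=G3 v1=D4 (P5)
bar 8: v0=A3 v1=C4 (m3)
bar 9: v0=D3 v1=B3 (M6)
bar 10: v0=E3 v1=E4 (P8)
  R7 @ bar5.2: B3->F3 leap 6st
  R1 @ bar7.0: F3/C4 P5 -> G3/D4 P5 similar
  R7 @ bar9.2: B3->F3 leap 6st
  R2 @ bar10.0: D3/F3 m3 -> E3/E4 P8 similar
  R7 @ bar10.0: F3->E4 leap 11st

No (5 violations)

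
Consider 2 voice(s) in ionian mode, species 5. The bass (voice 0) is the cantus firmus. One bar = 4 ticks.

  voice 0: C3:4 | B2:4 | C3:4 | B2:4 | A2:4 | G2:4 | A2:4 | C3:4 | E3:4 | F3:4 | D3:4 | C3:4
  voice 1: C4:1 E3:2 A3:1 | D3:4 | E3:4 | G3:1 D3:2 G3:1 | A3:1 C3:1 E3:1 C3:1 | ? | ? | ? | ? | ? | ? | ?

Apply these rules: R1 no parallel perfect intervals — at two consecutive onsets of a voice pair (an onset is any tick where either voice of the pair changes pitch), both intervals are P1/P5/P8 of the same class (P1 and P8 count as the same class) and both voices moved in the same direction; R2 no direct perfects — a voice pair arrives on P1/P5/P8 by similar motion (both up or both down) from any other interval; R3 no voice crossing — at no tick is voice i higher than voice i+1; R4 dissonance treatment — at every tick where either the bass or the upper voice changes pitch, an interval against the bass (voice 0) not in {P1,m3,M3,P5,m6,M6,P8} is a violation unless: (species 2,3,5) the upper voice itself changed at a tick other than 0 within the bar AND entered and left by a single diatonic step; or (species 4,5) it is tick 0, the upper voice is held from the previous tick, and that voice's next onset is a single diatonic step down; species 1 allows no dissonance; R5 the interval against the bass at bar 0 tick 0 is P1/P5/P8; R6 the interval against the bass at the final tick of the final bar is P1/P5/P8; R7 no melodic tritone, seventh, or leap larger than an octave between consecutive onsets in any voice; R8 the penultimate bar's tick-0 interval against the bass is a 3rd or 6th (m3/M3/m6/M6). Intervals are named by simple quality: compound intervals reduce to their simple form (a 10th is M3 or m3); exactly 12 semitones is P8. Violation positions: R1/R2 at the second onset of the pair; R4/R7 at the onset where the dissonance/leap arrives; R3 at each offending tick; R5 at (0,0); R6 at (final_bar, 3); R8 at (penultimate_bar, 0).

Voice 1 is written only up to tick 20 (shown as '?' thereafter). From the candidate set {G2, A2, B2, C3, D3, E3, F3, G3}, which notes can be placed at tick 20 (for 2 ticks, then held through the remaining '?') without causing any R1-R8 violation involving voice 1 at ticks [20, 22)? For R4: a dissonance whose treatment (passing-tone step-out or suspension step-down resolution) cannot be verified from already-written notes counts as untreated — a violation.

{B2, D3, E3, G3}

G2: violates R2
A2: violates R4
B2: legal
C3: violates R4
D3: legal
E3: legal
F3: violates R4
G3: legal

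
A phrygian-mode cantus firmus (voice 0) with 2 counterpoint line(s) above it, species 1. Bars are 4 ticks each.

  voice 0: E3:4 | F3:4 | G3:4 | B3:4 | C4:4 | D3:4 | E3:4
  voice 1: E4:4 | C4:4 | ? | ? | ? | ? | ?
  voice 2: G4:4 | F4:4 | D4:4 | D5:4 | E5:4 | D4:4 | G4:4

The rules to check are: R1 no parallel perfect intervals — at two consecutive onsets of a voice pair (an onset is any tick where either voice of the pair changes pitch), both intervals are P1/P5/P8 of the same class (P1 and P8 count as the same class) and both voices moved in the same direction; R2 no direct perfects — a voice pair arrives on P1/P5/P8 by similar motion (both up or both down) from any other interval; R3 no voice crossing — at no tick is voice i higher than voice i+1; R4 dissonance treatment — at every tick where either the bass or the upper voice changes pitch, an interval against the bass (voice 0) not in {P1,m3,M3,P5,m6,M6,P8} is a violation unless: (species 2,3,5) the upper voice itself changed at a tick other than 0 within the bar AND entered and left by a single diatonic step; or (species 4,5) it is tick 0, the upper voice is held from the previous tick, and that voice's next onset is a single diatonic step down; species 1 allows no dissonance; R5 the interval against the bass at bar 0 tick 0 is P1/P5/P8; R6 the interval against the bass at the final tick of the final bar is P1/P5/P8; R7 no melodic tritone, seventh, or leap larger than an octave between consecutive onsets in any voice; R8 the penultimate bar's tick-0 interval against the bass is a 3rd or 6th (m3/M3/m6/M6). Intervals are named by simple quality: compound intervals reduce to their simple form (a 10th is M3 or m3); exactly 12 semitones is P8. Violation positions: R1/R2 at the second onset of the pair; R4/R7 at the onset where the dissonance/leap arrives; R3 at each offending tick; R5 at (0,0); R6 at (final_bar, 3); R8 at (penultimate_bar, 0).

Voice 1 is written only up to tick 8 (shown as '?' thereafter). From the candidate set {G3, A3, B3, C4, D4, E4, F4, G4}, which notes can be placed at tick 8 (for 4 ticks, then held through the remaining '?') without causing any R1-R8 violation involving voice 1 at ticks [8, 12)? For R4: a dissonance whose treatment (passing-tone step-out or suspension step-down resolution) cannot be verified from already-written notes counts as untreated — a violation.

G3: violates R2
A3: violates R4
B3: legal
C4: violates R4
D4: violates R1
E4: violates R3
F4: violates R3,R4
G4: violates R2,R3

{B3}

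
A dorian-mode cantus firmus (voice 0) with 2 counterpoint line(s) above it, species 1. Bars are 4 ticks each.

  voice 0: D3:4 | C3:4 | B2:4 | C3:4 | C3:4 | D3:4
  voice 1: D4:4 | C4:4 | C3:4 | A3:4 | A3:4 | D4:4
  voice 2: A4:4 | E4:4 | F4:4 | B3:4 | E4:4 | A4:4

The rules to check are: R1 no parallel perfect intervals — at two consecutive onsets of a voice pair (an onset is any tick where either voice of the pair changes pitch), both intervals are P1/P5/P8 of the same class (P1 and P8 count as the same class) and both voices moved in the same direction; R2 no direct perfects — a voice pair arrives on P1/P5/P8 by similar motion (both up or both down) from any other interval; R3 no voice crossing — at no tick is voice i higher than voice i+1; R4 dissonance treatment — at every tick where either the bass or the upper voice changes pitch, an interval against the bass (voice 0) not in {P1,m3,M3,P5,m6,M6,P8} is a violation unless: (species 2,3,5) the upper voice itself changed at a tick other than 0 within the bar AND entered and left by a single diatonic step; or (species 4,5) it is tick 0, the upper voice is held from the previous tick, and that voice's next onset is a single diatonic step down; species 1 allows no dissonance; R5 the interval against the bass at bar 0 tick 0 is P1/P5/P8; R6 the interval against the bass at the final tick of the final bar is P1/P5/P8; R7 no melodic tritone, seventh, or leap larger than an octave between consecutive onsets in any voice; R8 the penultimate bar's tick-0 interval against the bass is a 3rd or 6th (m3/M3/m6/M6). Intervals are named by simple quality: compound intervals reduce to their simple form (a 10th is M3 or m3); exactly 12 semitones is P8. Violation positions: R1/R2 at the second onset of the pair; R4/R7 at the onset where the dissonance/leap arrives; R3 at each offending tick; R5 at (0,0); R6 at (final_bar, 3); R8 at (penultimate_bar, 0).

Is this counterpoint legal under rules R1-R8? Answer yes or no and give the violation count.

bar 0: v0=D3 v1=D4 v2=A4 (P5)
bar 1: v0=C3 v1=C4 v2=E4 (M3)
bar 2: v0=B2 v1=C3 v2=F4 (TT)
bar 3: v0=C3 v1=A3 v2=B3 (M7)
bar 4: v0=C3 v1=A3 v2=E4 (M3)
bar 5: v0=D3 v1=D4 v2=A4 (P5)
  R1 @ bar1.0: D3/D4 P8 -> C3/C4 P8 similar
  R4 @ bar2.0: B2/C3 m2 untreated
  R4 @ bar2.0: B2/F4 TT untreated
  R4 @ bar3.0: C3/B3 M7 untreated
  R7 @ bar3.0: F4->B3 leap 6st
  R1 @ bar5.0: A3/E4 P5 -> D4/A4 P5 similar
  R2 @ bar5.0: C3/A3 M6 -> D3/D4 P8 similar
  R2 @ bar5.0: C3/E4 M3 -> D3/A4 P5 similar

No (8 violations)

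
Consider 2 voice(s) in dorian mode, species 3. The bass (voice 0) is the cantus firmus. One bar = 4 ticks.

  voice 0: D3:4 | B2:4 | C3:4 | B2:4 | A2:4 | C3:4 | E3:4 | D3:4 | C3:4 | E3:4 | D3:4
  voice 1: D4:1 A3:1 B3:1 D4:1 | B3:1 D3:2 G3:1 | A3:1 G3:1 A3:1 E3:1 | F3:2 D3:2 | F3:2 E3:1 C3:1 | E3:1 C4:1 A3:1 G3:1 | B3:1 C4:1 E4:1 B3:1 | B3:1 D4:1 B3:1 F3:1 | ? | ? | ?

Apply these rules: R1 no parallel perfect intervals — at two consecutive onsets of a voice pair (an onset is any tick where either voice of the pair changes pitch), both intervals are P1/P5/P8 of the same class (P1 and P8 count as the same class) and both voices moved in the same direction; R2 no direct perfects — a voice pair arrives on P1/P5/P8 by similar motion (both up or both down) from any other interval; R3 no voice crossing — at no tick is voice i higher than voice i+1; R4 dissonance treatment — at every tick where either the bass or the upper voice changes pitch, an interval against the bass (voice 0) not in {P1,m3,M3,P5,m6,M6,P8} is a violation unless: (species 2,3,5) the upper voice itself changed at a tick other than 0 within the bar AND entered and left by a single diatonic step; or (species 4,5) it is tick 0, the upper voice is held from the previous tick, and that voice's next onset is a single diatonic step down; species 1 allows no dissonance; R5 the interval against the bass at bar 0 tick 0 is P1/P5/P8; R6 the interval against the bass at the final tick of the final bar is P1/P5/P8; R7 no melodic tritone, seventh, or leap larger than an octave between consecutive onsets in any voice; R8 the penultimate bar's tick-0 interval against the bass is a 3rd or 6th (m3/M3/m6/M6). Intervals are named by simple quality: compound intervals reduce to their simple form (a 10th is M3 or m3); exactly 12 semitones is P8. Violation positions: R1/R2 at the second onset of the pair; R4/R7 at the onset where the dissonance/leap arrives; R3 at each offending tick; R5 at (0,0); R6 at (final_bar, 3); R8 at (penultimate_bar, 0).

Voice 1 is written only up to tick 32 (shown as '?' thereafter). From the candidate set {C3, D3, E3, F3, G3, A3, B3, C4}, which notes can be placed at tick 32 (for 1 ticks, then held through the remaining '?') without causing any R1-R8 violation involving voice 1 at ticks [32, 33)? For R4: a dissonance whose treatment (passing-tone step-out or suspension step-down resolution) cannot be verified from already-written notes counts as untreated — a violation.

C3: violates R2
D3: violates R4
E3: legal
F3: violates R4
G3: legal
A3: legal
B3: violates R4,R7
C4: legal

{A3, C4, E3, G3}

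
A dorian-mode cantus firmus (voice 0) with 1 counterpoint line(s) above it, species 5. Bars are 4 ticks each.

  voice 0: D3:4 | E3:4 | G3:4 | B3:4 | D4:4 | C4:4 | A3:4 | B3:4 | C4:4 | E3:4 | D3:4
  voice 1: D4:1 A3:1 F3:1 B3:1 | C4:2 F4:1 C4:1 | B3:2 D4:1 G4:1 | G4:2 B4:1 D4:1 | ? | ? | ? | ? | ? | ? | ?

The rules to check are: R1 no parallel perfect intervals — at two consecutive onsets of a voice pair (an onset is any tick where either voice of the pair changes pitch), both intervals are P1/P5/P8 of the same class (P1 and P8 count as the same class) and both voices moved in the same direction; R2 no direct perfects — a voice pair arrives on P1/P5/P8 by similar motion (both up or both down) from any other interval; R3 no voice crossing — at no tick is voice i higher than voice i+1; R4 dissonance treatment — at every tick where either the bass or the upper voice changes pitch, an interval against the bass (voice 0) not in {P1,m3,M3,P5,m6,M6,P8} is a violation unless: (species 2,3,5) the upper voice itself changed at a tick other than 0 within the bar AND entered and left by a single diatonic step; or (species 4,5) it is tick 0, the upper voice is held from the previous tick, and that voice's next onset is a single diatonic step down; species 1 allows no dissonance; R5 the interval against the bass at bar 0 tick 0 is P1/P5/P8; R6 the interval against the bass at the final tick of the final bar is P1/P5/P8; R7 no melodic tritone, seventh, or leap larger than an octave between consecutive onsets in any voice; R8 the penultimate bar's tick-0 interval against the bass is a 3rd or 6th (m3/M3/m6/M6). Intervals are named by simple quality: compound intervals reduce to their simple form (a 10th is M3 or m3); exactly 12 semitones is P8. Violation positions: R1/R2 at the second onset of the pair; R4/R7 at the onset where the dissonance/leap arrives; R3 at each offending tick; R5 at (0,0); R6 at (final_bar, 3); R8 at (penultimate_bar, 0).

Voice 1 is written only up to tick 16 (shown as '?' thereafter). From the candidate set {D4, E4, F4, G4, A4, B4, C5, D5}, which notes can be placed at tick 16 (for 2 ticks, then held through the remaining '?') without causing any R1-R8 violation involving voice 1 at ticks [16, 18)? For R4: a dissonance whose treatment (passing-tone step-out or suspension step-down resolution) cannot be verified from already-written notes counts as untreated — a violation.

{B4, D4, F4}

D4: legal
E4: violates R4
F4: legal
G4: violates R4
A4: violates R2
B4: legal
C5: violates R4,R7
D5: violates R2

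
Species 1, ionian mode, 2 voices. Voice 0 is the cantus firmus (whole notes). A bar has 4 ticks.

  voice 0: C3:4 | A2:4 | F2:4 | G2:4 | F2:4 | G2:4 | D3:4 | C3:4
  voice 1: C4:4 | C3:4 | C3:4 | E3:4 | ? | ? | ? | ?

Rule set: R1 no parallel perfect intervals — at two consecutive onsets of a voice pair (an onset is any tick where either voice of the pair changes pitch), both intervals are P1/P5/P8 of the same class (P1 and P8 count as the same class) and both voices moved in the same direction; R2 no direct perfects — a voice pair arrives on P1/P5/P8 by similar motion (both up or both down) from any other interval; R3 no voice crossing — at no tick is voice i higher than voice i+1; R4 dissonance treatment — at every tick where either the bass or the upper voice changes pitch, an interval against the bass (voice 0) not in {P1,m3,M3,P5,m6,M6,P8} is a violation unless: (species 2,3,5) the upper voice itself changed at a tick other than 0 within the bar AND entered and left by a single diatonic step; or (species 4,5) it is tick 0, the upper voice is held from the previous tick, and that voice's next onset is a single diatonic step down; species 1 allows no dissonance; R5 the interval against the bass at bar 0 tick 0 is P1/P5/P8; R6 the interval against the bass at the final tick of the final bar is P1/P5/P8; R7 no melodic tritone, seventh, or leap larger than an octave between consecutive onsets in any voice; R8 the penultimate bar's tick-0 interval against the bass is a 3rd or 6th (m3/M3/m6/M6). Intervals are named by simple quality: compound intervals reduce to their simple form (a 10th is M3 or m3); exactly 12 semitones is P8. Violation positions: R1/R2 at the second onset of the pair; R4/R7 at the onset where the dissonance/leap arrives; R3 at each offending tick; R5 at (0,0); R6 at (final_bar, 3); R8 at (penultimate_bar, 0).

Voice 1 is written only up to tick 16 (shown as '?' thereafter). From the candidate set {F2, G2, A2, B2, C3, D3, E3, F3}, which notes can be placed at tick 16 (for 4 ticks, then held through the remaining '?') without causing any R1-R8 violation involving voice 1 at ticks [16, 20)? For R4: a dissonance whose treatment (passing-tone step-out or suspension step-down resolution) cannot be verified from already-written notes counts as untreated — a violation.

F2: violates R2,R7
G2: violates R4
A2: legal
B2: violates R4
C3: violates R2
D3: legal
E3: violates R4
F3: legal

{A2, D3, F3}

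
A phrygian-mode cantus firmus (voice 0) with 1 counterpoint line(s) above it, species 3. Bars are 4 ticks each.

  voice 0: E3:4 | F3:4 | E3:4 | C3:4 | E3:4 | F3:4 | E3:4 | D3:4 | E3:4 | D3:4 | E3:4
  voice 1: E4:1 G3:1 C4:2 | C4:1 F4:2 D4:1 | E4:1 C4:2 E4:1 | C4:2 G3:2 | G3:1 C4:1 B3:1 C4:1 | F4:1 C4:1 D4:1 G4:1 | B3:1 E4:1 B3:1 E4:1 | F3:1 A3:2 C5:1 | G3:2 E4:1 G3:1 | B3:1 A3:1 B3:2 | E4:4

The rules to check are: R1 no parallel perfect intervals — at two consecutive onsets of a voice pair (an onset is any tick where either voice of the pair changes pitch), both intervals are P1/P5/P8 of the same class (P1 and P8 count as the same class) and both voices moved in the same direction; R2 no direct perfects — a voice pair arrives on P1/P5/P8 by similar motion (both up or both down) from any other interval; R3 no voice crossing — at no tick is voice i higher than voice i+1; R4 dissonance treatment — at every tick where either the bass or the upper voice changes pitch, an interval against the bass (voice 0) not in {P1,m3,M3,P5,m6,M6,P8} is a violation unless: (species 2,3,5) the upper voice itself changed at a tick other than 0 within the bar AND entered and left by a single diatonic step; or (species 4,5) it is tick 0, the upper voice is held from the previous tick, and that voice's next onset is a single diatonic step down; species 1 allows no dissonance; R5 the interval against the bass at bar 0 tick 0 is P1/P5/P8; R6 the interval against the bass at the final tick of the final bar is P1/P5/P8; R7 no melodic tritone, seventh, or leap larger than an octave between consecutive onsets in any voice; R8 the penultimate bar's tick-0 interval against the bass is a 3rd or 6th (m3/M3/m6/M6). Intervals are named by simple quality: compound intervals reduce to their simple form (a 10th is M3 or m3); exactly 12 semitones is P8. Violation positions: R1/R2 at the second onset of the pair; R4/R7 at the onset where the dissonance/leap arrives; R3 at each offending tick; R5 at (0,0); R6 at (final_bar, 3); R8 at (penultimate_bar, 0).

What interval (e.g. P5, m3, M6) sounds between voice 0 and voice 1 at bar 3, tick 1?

voice 0=C3 voice 1=C4 -> P8

P8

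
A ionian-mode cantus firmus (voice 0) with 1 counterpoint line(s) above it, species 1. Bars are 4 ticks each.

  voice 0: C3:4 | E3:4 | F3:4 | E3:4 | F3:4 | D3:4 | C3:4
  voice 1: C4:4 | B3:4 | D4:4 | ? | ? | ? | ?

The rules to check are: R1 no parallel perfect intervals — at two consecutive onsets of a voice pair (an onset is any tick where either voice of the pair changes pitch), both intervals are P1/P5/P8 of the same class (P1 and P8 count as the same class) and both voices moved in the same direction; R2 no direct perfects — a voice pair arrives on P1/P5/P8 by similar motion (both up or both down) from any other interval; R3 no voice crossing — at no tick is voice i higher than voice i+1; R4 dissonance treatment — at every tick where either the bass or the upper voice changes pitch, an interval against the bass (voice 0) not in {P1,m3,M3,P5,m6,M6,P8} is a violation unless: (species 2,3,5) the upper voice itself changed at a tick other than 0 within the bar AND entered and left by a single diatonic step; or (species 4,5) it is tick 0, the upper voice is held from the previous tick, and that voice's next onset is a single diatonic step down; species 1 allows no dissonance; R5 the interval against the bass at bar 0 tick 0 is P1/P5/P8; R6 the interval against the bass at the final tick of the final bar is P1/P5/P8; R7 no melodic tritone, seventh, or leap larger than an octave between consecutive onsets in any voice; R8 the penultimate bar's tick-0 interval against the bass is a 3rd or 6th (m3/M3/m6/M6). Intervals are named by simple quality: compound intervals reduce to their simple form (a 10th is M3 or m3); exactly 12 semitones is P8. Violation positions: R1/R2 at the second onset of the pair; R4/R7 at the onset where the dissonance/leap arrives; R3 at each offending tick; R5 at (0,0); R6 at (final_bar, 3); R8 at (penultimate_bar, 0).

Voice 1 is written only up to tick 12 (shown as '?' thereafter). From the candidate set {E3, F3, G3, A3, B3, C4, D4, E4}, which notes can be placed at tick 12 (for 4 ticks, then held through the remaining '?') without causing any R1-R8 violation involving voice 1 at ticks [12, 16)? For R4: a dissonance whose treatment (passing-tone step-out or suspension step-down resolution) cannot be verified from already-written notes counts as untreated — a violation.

{C4, E4, G3}

E3: violates R2,R7
F3: violates R4
G3: legal
A3: violates R4
B3: violates R2
C4: legal
D4: violates R4
E4: legal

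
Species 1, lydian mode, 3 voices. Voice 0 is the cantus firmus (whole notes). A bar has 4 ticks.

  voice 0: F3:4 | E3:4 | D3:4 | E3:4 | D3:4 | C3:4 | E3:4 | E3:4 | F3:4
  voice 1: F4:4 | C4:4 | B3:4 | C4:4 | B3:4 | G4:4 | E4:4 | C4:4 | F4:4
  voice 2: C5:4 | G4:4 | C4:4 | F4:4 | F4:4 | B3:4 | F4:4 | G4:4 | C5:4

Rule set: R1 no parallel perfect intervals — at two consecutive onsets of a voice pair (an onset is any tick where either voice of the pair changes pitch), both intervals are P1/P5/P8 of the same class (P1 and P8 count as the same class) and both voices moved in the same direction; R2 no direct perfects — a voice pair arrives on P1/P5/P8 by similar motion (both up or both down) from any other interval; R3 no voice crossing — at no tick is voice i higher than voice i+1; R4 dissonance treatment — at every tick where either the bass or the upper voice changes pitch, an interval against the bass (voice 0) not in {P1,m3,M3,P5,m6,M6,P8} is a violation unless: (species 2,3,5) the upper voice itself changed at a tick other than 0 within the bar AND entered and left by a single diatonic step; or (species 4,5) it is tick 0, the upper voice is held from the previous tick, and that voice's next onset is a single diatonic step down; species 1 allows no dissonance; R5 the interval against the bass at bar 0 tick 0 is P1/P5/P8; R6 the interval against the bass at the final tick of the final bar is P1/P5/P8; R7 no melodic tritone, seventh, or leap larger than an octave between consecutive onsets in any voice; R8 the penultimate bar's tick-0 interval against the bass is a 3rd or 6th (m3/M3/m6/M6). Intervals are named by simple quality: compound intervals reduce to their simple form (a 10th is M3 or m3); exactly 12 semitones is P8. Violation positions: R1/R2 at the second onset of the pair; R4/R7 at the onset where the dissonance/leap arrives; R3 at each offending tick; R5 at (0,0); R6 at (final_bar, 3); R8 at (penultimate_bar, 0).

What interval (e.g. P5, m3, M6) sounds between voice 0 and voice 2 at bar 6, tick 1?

m2

voice 0=E3 voice 2=F4 -> m2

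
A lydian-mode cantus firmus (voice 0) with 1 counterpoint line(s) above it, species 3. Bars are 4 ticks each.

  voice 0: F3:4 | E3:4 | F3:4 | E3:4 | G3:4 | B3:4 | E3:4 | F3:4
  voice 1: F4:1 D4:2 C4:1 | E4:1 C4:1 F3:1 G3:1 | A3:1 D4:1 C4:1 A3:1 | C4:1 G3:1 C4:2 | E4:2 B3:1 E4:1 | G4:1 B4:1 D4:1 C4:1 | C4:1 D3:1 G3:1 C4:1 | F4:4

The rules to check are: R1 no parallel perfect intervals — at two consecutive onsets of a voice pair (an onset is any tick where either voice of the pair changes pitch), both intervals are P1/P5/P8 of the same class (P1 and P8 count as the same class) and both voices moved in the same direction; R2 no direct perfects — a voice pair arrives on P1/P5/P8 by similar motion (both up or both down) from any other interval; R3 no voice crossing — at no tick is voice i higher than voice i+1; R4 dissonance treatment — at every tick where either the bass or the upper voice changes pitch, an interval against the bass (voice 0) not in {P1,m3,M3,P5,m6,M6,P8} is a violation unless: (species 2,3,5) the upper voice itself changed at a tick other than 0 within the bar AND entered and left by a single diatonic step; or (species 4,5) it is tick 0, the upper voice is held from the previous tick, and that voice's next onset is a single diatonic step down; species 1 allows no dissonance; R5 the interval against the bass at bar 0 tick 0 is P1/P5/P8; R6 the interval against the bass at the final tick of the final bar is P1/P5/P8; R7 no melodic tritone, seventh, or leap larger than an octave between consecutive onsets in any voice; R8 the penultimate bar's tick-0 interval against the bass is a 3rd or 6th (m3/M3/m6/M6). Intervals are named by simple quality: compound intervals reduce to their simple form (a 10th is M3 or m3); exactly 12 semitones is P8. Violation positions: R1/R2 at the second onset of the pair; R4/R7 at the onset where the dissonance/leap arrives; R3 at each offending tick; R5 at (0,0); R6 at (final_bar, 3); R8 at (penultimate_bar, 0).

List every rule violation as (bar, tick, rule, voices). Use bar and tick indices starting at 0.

(1, 2, R4, (0, 1))
(5, 3, R4, (0, 1))
(6, 1, R3, (0, 1))
(6, 1, R4, (0, 1))
(6, 1, R7, (1,))
(7, 0, R2, (0, 1))

bar 0: v0=F3 v1=F4 downbeat P8
bar 1: v0=E3 v1=E4 downbeat P8
bar 2: v0=F3 v1=A3 downbeat M3
bar 3: v0=E3 v1=C4 downbeat m6
bar 4: v0=G3 v1=E4 downbeat M6
bar 5: v0=B3 v1=G4 downbeat m6
bar 6: v0=E3 v1=C4 downbeat m6
bar 7: v0=F3 v1=F4 downbeat P8
  -> R4 @ bar 1 tick 2 v(0, 1): E3/F3 m2 untreated
  -> R4 @ bar 5 tick 3 v(0, 1): B3/C4 m2 untreated
  -> R3 @ bar 6 tick 1 v(0, 1): E3 above D3
  -> R4 @ bar 6 tick 1 v(0, 1): E3/D3 M2 untreated
  -> R7 @ bar 6 tick 1 v(1,): C4->D3 leap 10st
  -> R2 @ bar 7 tick 0 v(0, 1): E3/C4 m6 -> F3/F4 P8 similar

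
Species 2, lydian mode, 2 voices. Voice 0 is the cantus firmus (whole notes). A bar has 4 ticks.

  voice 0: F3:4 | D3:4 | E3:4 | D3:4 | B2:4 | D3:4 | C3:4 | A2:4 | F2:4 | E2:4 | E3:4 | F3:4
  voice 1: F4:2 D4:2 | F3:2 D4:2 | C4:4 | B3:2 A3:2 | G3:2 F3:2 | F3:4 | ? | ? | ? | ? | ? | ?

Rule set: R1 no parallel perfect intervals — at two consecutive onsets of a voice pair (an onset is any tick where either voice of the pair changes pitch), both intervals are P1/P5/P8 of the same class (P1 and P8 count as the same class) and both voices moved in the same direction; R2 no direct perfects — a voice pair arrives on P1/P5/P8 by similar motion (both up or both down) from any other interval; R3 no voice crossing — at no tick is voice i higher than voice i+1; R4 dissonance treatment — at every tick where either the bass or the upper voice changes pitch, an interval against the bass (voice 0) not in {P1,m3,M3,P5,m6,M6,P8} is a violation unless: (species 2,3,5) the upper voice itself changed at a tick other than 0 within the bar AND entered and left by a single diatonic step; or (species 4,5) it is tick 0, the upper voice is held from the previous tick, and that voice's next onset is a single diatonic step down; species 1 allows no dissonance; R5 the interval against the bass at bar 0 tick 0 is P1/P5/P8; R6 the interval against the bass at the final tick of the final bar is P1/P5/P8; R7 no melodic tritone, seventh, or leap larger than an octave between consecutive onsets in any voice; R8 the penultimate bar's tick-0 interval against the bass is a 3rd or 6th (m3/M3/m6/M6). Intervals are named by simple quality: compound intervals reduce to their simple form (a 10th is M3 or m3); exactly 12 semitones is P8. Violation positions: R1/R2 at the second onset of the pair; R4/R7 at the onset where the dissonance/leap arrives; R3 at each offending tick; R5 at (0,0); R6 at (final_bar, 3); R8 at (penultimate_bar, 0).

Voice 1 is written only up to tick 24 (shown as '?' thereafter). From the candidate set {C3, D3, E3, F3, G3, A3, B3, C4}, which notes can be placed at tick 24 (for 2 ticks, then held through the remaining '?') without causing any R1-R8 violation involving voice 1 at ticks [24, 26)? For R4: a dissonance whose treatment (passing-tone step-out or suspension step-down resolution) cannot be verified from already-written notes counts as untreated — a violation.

C3: violates R2
D3: violates R4
E3: legal
F3: violates R4
G3: legal
A3: legal
B3: violates R4,R7
C4: legal

{A3, C4, E3, G3}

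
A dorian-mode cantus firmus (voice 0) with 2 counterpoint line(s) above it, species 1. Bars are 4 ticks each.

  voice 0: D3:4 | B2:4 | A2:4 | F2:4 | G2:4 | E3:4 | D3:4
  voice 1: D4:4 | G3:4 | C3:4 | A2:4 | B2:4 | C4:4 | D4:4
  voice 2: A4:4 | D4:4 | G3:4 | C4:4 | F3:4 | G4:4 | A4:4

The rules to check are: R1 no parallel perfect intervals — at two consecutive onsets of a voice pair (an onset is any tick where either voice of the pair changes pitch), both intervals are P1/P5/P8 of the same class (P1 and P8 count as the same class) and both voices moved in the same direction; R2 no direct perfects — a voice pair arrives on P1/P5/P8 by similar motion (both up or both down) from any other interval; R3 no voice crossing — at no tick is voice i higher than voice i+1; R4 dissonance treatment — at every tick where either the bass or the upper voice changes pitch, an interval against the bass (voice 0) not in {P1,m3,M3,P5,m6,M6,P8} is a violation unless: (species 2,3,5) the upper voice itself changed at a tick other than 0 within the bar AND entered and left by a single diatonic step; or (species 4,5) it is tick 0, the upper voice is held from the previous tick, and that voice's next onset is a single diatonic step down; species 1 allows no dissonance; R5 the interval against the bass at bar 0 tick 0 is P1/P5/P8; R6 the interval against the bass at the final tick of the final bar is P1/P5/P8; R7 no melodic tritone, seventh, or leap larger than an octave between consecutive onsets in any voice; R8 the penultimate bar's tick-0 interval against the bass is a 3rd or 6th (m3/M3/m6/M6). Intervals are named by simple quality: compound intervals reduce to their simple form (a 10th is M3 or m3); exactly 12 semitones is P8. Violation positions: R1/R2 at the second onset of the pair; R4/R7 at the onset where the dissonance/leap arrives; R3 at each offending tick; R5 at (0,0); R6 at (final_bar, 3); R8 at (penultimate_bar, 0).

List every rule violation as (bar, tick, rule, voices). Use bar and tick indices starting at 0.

bar 0: v0=D3 v1=D4 v2=A4 downbeat P5
bar 1: v0=B2 v1=G3 v2=D4 downbeat m3
bar 2: v0=A2 v1=C3 v2=G3 downbeat m7
bar 3: v0=F2 v1=A2 v2=C4 downbeat P5
bar 4: v0=G2 v1=B2 v2=F3 downbeat m7
bar 5: v0=E3 v1=C4 v2=G4 downbeat m3
bar 6: v0=D3 v1=D4 v2=A4 downbeat P5
  -> R1 @ bar 1 tick 0 v(1, 2): D4/A4 P5 -> G3/D4 P5 similar
  -> R1 @ bar 2 tick 0 v(1, 2): G3/D4 P5 -> C3/G3 P5 similar
  -> R4 @ bar 2 tick 0 v(0, 2): A2/G3 m7 untreated
  -> R4 @ bar 4 tick 0 v(0, 2): G2/F3 m7 untreated
  -> R2 @ bar 5 tick 0 v(1, 2): B2/F3 TT -> C4/G4 P5 similar
  -> R7 @ bar 5 tick 0 v(1,): B2->C4 leap 13st
  -> R7 @ bar 5 tick 0 v(2,): F3->G4 leap 14st
  -> R1 @ bar 6 tick 0 v(1, 2): C4/G4 P5 -> D4/A4 P5 similar

(1, 0, R1, (1, 2))
(2, 0, R1, (1, 2))
(2, 0, R4, (0, 2))
(4, 0, R4, (0, 2))
(5, 0, R2, (1, 2))
(5, 0, R7, (1,))
(5, 0, R7, (2,))
(6, 0, R1, (1, 2))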